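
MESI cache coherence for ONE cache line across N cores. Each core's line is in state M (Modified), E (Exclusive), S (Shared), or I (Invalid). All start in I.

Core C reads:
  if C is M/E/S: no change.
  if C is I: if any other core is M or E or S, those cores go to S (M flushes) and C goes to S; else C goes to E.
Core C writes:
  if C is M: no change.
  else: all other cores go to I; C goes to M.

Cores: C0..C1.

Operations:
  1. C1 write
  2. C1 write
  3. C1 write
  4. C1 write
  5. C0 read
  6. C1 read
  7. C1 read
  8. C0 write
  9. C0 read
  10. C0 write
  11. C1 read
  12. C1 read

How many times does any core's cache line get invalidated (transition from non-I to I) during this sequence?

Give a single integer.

Op 1: C1 write [C1 write: invalidate none -> C1=M] -> [I,M] (invalidations this op: 0; running total: 0)
Op 2: C1 write [C1 write: already M (modified), no change] -> [I,M] (invalidations this op: 0; running total: 0)
Op 3: C1 write [C1 write: already M (modified), no change] -> [I,M] (invalidations this op: 0; running total: 0)
Op 4: C1 write [C1 write: already M (modified), no change] -> [I,M] (invalidations this op: 0; running total: 0)
Op 5: C0 read [C0 read from I: others=['C1=M'] -> C0=S, others downsized to S] -> [S,S] (invalidations this op: 0; running total: 0)
Op 6: C1 read [C1 read: already in S, no change] -> [S,S] (invalidations this op: 0; running total: 0)
Op 7: C1 read [C1 read: already in S, no change] -> [S,S] (invalidations this op: 0; running total: 0)
Op 8: C0 write [C0 write: invalidate ['C1=S'] -> C0=M] -> [M,I] (invalidations this op: 1; running total: 1)
Op 9: C0 read [C0 read: already in M, no change] -> [M,I] (invalidations this op: 0; running total: 1)
Op 10: C0 write [C0 write: already M (modified), no change] -> [M,I] (invalidations this op: 0; running total: 1)
Op 11: C1 read [C1 read from I: others=['C0=M'] -> C1=S, others downsized to S] -> [S,S] (invalidations this op: 0; running total: 1)
Op 12: C1 read [C1 read: already in S, no change] -> [S,S] (invalidations this op: 0; running total: 1)

Answer: 1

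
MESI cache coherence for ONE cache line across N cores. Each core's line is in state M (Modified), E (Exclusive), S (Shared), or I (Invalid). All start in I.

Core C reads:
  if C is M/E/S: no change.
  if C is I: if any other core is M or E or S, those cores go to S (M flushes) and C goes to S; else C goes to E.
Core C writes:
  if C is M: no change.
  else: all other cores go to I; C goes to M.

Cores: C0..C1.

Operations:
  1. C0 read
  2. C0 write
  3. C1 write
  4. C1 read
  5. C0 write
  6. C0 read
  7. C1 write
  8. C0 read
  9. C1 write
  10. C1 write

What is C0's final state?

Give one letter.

Answer: I

Derivation:
Op 1: C0 read [C0 read from I: no other sharers -> C0=E (exclusive)] -> [E,I]
Op 2: C0 write [C0 write: invalidate none -> C0=M] -> [M,I]
Op 3: C1 write [C1 write: invalidate ['C0=M'] -> C1=M] -> [I,M]
Op 4: C1 read [C1 read: already in M, no change] -> [I,M]
Op 5: C0 write [C0 write: invalidate ['C1=M'] -> C0=M] -> [M,I]
Op 6: C0 read [C0 read: already in M, no change] -> [M,I]
Op 7: C1 write [C1 write: invalidate ['C0=M'] -> C1=M] -> [I,M]
Op 8: C0 read [C0 read from I: others=['C1=M'] -> C0=S, others downsized to S] -> [S,S]
Op 9: C1 write [C1 write: invalidate ['C0=S'] -> C1=M] -> [I,M]
Op 10: C1 write [C1 write: already M (modified), no change] -> [I,M]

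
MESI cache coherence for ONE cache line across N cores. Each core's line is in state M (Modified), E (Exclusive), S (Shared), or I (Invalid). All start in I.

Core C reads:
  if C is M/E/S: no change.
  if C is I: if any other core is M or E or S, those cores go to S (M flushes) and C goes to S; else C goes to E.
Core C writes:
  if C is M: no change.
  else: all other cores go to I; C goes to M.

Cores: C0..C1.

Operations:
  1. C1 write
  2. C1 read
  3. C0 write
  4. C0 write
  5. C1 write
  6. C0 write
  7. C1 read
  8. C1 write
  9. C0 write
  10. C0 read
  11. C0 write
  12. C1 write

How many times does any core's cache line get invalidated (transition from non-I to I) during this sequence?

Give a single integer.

Answer: 6

Derivation:
Op 1: C1 write [C1 write: invalidate none -> C1=M] -> [I,M] (invalidations this op: 0; running total: 0)
Op 2: C1 read [C1 read: already in M, no change] -> [I,M] (invalidations this op: 0; running total: 0)
Op 3: C0 write [C0 write: invalidate ['C1=M'] -> C0=M] -> [M,I] (invalidations this op: 1; running total: 1)
Op 4: C0 write [C0 write: already M (modified), no change] -> [M,I] (invalidations this op: 0; running total: 1)
Op 5: C1 write [C1 write: invalidate ['C0=M'] -> C1=M] -> [I,M] (invalidations this op: 1; running total: 2)
Op 6: C0 write [C0 write: invalidate ['C1=M'] -> C0=M] -> [M,I] (invalidations this op: 1; running total: 3)
Op 7: C1 read [C1 read from I: others=['C0=M'] -> C1=S, others downsized to S] -> [S,S] (invalidations this op: 0; running total: 3)
Op 8: C1 write [C1 write: invalidate ['C0=S'] -> C1=M] -> [I,M] (invalidations this op: 1; running total: 4)
Op 9: C0 write [C0 write: invalidate ['C1=M'] -> C0=M] -> [M,I] (invalidations this op: 1; running total: 5)
Op 10: C0 read [C0 read: already in M, no change] -> [M,I] (invalidations this op: 0; running total: 5)
Op 11: C0 write [C0 write: already M (modified), no change] -> [M,I] (invalidations this op: 0; running total: 5)
Op 12: C1 write [C1 write: invalidate ['C0=M'] -> C1=M] -> [I,M] (invalidations this op: 1; running total: 6)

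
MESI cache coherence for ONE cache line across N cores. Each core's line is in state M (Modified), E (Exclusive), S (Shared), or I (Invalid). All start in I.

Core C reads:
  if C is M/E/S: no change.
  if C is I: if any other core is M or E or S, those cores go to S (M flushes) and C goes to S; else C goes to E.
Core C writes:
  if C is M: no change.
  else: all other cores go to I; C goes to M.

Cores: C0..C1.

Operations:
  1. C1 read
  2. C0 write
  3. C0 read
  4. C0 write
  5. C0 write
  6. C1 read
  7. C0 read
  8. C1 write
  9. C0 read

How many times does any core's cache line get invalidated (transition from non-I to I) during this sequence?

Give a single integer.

Op 1: C1 read [C1 read from I: no other sharers -> C1=E (exclusive)] -> [I,E] (invalidations this op: 0; running total: 0)
Op 2: C0 write [C0 write: invalidate ['C1=E'] -> C0=M] -> [M,I] (invalidations this op: 1; running total: 1)
Op 3: C0 read [C0 read: already in M, no change] -> [M,I] (invalidations this op: 0; running total: 1)
Op 4: C0 write [C0 write: already M (modified), no change] -> [M,I] (invalidations this op: 0; running total: 1)
Op 5: C0 write [C0 write: already M (modified), no change] -> [M,I] (invalidations this op: 0; running total: 1)
Op 6: C1 read [C1 read from I: others=['C0=M'] -> C1=S, others downsized to S] -> [S,S] (invalidations this op: 0; running total: 1)
Op 7: C0 read [C0 read: already in S, no change] -> [S,S] (invalidations this op: 0; running total: 1)
Op 8: C1 write [C1 write: invalidate ['C0=S'] -> C1=M] -> [I,M] (invalidations this op: 1; running total: 2)
Op 9: C0 read [C0 read from I: others=['C1=M'] -> C0=S, others downsized to S] -> [S,S] (invalidations this op: 0; running total: 2)

Answer: 2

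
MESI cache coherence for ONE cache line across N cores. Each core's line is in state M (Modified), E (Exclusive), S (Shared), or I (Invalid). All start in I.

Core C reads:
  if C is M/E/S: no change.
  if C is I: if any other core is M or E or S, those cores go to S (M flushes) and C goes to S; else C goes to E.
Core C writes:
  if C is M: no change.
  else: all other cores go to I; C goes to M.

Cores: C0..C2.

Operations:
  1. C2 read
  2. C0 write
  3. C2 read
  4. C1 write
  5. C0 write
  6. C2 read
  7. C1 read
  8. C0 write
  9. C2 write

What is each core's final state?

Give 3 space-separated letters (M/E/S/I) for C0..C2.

Op 1: C2 read [C2 read from I: no other sharers -> C2=E (exclusive)] -> [I,I,E]
Op 2: C0 write [C0 write: invalidate ['C2=E'] -> C0=M] -> [M,I,I]
Op 3: C2 read [C2 read from I: others=['C0=M'] -> C2=S, others downsized to S] -> [S,I,S]
Op 4: C1 write [C1 write: invalidate ['C0=S', 'C2=S'] -> C1=M] -> [I,M,I]
Op 5: C0 write [C0 write: invalidate ['C1=M'] -> C0=M] -> [M,I,I]
Op 6: C2 read [C2 read from I: others=['C0=M'] -> C2=S, others downsized to S] -> [S,I,S]
Op 7: C1 read [C1 read from I: others=['C0=S', 'C2=S'] -> C1=S, others downsized to S] -> [S,S,S]
Op 8: C0 write [C0 write: invalidate ['C1=S', 'C2=S'] -> C0=M] -> [M,I,I]
Op 9: C2 write [C2 write: invalidate ['C0=M'] -> C2=M] -> [I,I,M]

Answer: I I M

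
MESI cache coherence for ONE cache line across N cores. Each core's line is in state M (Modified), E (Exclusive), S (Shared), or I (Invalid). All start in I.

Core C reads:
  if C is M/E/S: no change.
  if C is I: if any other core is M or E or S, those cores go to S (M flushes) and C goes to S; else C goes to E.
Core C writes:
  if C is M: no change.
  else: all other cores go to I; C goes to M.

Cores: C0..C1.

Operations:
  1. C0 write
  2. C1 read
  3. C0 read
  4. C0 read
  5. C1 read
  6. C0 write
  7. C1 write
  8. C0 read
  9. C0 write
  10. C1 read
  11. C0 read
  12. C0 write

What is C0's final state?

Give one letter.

Answer: M

Derivation:
Op 1: C0 write [C0 write: invalidate none -> C0=M] -> [M,I]
Op 2: C1 read [C1 read from I: others=['C0=M'] -> C1=S, others downsized to S] -> [S,S]
Op 3: C0 read [C0 read: already in S, no change] -> [S,S]
Op 4: C0 read [C0 read: already in S, no change] -> [S,S]
Op 5: C1 read [C1 read: already in S, no change] -> [S,S]
Op 6: C0 write [C0 write: invalidate ['C1=S'] -> C0=M] -> [M,I]
Op 7: C1 write [C1 write: invalidate ['C0=M'] -> C1=M] -> [I,M]
Op 8: C0 read [C0 read from I: others=['C1=M'] -> C0=S, others downsized to S] -> [S,S]
Op 9: C0 write [C0 write: invalidate ['C1=S'] -> C0=M] -> [M,I]
Op 10: C1 read [C1 read from I: others=['C0=M'] -> C1=S, others downsized to S] -> [S,S]
Op 11: C0 read [C0 read: already in S, no change] -> [S,S]
Op 12: C0 write [C0 write: invalidate ['C1=S'] -> C0=M] -> [M,I]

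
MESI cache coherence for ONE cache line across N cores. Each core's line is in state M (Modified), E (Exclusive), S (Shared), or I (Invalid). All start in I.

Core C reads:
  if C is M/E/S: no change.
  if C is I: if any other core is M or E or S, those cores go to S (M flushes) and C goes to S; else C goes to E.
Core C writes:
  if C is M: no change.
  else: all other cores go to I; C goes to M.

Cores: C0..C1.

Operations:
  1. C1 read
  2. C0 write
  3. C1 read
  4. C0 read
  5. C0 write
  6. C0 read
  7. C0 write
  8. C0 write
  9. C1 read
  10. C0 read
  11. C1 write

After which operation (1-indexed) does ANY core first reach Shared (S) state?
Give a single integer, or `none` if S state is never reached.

Op 1: C1 read [C1 read from I: no other sharers -> C1=E (exclusive)] -> [I,E]
Op 2: C0 write [C0 write: invalidate ['C1=E'] -> C0=M] -> [M,I]
Op 3: C1 read [C1 read from I: others=['C0=M'] -> C1=S, others downsized to S] -> [S,S]
  -> First S state at op 3; remaining ops need not be traced.

Answer: 3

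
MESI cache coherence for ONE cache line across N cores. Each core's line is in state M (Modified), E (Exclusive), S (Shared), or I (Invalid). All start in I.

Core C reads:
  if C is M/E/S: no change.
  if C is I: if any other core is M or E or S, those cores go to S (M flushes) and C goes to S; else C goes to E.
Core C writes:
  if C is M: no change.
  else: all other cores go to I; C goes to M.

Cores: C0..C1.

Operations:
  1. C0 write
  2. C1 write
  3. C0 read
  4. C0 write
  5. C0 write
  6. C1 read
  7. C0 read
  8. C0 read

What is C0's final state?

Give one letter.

Answer: S

Derivation:
Op 1: C0 write [C0 write: invalidate none -> C0=M] -> [M,I]
Op 2: C1 write [C1 write: invalidate ['C0=M'] -> C1=M] -> [I,M]
Op 3: C0 read [C0 read from I: others=['C1=M'] -> C0=S, others downsized to S] -> [S,S]
Op 4: C0 write [C0 write: invalidate ['C1=S'] -> C0=M] -> [M,I]
Op 5: C0 write [C0 write: already M (modified), no change] -> [M,I]
Op 6: C1 read [C1 read from I: others=['C0=M'] -> C1=S, others downsized to S] -> [S,S]
Op 7: C0 read [C0 read: already in S, no change] -> [S,S]
Op 8: C0 read [C0 read: already in S, no change] -> [S,S]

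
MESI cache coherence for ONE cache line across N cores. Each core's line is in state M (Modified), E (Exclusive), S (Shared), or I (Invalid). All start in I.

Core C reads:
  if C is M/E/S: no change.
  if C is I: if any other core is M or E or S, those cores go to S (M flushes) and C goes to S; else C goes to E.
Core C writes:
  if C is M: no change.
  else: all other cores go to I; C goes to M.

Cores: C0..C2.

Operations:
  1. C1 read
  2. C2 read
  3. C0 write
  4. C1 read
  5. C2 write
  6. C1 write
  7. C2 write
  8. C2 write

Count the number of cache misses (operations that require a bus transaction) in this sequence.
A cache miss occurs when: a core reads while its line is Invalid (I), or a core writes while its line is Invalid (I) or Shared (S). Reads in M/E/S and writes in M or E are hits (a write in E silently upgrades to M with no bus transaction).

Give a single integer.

Answer: 7

Derivation:
Op 1: C1 read [C1 read from I: no other sharers -> C1=E (exclusive)] -> [I,E,I] [MISS #1: read from I]
Op 2: C2 read [C2 read from I: others=['C1=E'] -> C2=S, others downsized to S] -> [I,S,S] [MISS #2: read from I]
Op 3: C0 write [C0 write: invalidate ['C1=S', 'C2=S'] -> C0=M] -> [M,I,I] [MISS #3: write from I]
Op 4: C1 read [C1 read from I: others=['C0=M'] -> C1=S, others downsized to S] -> [S,S,I] [MISS #4: read from I]
Op 5: C2 write [C2 write: invalidate ['C0=S', 'C1=S'] -> C2=M] -> [I,I,M] [MISS #5: write from I]
Op 6: C1 write [C1 write: invalidate ['C2=M'] -> C1=M] -> [I,M,I] [MISS #6: write from I]
Op 7: C2 write [C2 write: invalidate ['C1=M'] -> C2=M] -> [I,I,M] [MISS #7: write from I]
Op 8: C2 write [C2 write: already M (modified), no change] -> [I,I,M] [hit: write from M]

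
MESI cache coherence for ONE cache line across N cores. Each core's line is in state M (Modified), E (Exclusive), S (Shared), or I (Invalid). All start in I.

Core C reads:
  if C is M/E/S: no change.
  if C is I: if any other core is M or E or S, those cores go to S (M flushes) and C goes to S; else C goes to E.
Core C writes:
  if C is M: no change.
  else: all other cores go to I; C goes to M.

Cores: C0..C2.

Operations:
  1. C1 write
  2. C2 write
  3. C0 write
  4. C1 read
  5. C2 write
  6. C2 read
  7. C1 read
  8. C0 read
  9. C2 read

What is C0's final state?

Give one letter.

Op 1: C1 write [C1 write: invalidate none -> C1=M] -> [I,M,I]
Op 2: C2 write [C2 write: invalidate ['C1=M'] -> C2=M] -> [I,I,M]
Op 3: C0 write [C0 write: invalidate ['C2=M'] -> C0=M] -> [M,I,I]
Op 4: C1 read [C1 read from I: others=['C0=M'] -> C1=S, others downsized to S] -> [S,S,I]
Op 5: C2 write [C2 write: invalidate ['C0=S', 'C1=S'] -> C2=M] -> [I,I,M]
Op 6: C2 read [C2 read: already in M, no change] -> [I,I,M]
Op 7: C1 read [C1 read from I: others=['C2=M'] -> C1=S, others downsized to S] -> [I,S,S]
Op 8: C0 read [C0 read from I: others=['C1=S', 'C2=S'] -> C0=S, others downsized to S] -> [S,S,S]
Op 9: C2 read [C2 read: already in S, no change] -> [S,S,S]

Answer: S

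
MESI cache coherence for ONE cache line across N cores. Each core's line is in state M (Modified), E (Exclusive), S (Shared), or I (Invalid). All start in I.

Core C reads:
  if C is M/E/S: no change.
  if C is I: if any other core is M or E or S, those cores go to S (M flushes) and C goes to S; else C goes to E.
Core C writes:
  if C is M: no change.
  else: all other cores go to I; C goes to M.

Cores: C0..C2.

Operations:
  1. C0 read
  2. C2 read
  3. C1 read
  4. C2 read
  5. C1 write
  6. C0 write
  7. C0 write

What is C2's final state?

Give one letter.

Answer: I

Derivation:
Op 1: C0 read [C0 read from I: no other sharers -> C0=E (exclusive)] -> [E,I,I]
Op 2: C2 read [C2 read from I: others=['C0=E'] -> C2=S, others downsized to S] -> [S,I,S]
Op 3: C1 read [C1 read from I: others=['C0=S', 'C2=S'] -> C1=S, others downsized to S] -> [S,S,S]
Op 4: C2 read [C2 read: already in S, no change] -> [S,S,S]
Op 5: C1 write [C1 write: invalidate ['C0=S', 'C2=S'] -> C1=M] -> [I,M,I]
Op 6: C0 write [C0 write: invalidate ['C1=M'] -> C0=M] -> [M,I,I]
Op 7: C0 write [C0 write: already M (modified), no change] -> [M,I,I]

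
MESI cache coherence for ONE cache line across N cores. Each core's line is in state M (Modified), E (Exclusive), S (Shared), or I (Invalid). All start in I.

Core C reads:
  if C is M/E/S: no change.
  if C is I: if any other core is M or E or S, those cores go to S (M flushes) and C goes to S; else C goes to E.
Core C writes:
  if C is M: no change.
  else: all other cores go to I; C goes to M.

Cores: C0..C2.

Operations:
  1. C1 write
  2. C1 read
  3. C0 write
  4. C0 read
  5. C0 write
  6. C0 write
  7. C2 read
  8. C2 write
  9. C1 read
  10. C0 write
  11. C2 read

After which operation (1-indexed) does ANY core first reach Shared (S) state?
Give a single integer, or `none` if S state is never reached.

Op 1: C1 write [C1 write: invalidate none -> C1=M] -> [I,M,I]
Op 2: C1 read [C1 read: already in M, no change] -> [I,M,I]
Op 3: C0 write [C0 write: invalidate ['C1=M'] -> C0=M] -> [M,I,I]
Op 4: C0 read [C0 read: already in M, no change] -> [M,I,I]
Op 5: C0 write [C0 write: already M (modified), no change] -> [M,I,I]
Op 6: C0 write [C0 write: already M (modified), no change] -> [M,I,I]
Op 7: C2 read [C2 read from I: others=['C0=M'] -> C2=S, others downsized to S] -> [S,I,S]
  -> First S state at op 7; remaining ops need not be traced.

Answer: 7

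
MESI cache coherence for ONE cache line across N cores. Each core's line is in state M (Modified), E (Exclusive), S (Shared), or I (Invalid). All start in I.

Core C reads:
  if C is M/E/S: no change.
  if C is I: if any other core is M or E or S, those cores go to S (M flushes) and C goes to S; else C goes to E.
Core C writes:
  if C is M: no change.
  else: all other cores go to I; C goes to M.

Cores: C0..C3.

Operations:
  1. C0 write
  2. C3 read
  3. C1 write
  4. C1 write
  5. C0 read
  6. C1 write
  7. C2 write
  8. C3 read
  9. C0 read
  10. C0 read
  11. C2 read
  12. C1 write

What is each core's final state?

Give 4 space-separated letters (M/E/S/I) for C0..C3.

Answer: I M I I

Derivation:
Op 1: C0 write [C0 write: invalidate none -> C0=M] -> [M,I,I,I]
Op 2: C3 read [C3 read from I: others=['C0=M'] -> C3=S, others downsized to S] -> [S,I,I,S]
Op 3: C1 write [C1 write: invalidate ['C0=S', 'C3=S'] -> C1=M] -> [I,M,I,I]
Op 4: C1 write [C1 write: already M (modified), no change] -> [I,M,I,I]
Op 5: C0 read [C0 read from I: others=['C1=M'] -> C0=S, others downsized to S] -> [S,S,I,I]
Op 6: C1 write [C1 write: invalidate ['C0=S'] -> C1=M] -> [I,M,I,I]
Op 7: C2 write [C2 write: invalidate ['C1=M'] -> C2=M] -> [I,I,M,I]
Op 8: C3 read [C3 read from I: others=['C2=M'] -> C3=S, others downsized to S] -> [I,I,S,S]
Op 9: C0 read [C0 read from I: others=['C2=S', 'C3=S'] -> C0=S, others downsized to S] -> [S,I,S,S]
Op 10: C0 read [C0 read: already in S, no change] -> [S,I,S,S]
Op 11: C2 read [C2 read: already in S, no change] -> [S,I,S,S]
Op 12: C1 write [C1 write: invalidate ['C0=S', 'C2=S', 'C3=S'] -> C1=M] -> [I,M,I,I]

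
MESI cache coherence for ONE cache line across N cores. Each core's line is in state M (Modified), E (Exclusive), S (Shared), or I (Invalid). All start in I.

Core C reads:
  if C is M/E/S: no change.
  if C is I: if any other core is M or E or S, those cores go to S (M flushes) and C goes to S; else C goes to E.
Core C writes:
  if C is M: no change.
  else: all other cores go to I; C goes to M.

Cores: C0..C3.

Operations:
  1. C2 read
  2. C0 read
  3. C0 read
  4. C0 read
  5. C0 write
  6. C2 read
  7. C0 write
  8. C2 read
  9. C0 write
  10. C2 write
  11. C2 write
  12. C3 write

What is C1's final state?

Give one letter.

Op 1: C2 read [C2 read from I: no other sharers -> C2=E (exclusive)] -> [I,I,E,I]
Op 2: C0 read [C0 read from I: others=['C2=E'] -> C0=S, others downsized to S] -> [S,I,S,I]
Op 3: C0 read [C0 read: already in S, no change] -> [S,I,S,I]
Op 4: C0 read [C0 read: already in S, no change] -> [S,I,S,I]
Op 5: C0 write [C0 write: invalidate ['C2=S'] -> C0=M] -> [M,I,I,I]
Op 6: C2 read [C2 read from I: others=['C0=M'] -> C2=S, others downsized to S] -> [S,I,S,I]
Op 7: C0 write [C0 write: invalidate ['C2=S'] -> C0=M] -> [M,I,I,I]
Op 8: C2 read [C2 read from I: others=['C0=M'] -> C2=S, others downsized to S] -> [S,I,S,I]
Op 9: C0 write [C0 write: invalidate ['C2=S'] -> C0=M] -> [M,I,I,I]
Op 10: C2 write [C2 write: invalidate ['C0=M'] -> C2=M] -> [I,I,M,I]
Op 11: C2 write [C2 write: already M (modified), no change] -> [I,I,M,I]
Op 12: C3 write [C3 write: invalidate ['C2=M'] -> C3=M] -> [I,I,I,M]

Answer: I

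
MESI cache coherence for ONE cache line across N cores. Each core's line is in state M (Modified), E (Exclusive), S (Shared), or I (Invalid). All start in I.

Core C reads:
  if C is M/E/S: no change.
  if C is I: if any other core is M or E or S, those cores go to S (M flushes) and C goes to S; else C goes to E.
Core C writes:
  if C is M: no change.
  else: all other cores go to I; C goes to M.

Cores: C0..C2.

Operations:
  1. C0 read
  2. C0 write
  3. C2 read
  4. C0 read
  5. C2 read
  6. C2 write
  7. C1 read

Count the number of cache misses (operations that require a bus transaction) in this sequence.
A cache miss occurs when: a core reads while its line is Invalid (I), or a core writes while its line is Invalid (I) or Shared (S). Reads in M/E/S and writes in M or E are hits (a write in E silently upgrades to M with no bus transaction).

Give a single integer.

Answer: 4

Derivation:
Op 1: C0 read [C0 read from I: no other sharers -> C0=E (exclusive)] -> [E,I,I] [MISS #1: read from I]
Op 2: C0 write [C0 write: invalidate none -> C0=M] -> [M,I,I] [hit: write from E is a silent E->M upgrade, no bus transaction]
Op 3: C2 read [C2 read from I: others=['C0=M'] -> C2=S, others downsized to S] -> [S,I,S] [MISS #2: read from I]
Op 4: C0 read [C0 read: already in S, no change] -> [S,I,S] [hit: read from S]
Op 5: C2 read [C2 read: already in S, no change] -> [S,I,S] [hit: read from S]
Op 6: C2 write [C2 write: invalidate ['C0=S'] -> C2=M] -> [I,I,M] [MISS #3: write from S]
Op 7: C1 read [C1 read from I: others=['C2=M'] -> C1=S, others downsized to S] -> [I,S,S] [MISS #4: read from I]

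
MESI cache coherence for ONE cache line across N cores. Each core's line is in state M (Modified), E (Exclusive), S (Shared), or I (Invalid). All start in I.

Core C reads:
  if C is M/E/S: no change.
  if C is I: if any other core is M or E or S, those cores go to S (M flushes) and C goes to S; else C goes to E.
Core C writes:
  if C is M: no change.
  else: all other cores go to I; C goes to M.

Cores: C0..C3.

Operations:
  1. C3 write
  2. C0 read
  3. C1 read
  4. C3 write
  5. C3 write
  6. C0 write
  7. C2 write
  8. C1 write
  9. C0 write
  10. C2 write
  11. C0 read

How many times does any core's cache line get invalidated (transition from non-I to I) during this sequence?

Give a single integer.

Op 1: C3 write [C3 write: invalidate none -> C3=M] -> [I,I,I,M] (invalidations this op: 0; running total: 0)
Op 2: C0 read [C0 read from I: others=['C3=M'] -> C0=S, others downsized to S] -> [S,I,I,S] (invalidations this op: 0; running total: 0)
Op 3: C1 read [C1 read from I: others=['C0=S', 'C3=S'] -> C1=S, others downsized to S] -> [S,S,I,S] (invalidations this op: 0; running total: 0)
Op 4: C3 write [C3 write: invalidate ['C0=S', 'C1=S'] -> C3=M] -> [I,I,I,M] (invalidations this op: 2; running total: 2)
Op 5: C3 write [C3 write: already M (modified), no change] -> [I,I,I,M] (invalidations this op: 0; running total: 2)
Op 6: C0 write [C0 write: invalidate ['C3=M'] -> C0=M] -> [M,I,I,I] (invalidations this op: 1; running total: 3)
Op 7: C2 write [C2 write: invalidate ['C0=M'] -> C2=M] -> [I,I,M,I] (invalidations this op: 1; running total: 4)
Op 8: C1 write [C1 write: invalidate ['C2=M'] -> C1=M] -> [I,M,I,I] (invalidations this op: 1; running total: 5)
Op 9: C0 write [C0 write: invalidate ['C1=M'] -> C0=M] -> [M,I,I,I] (invalidations this op: 1; running total: 6)
Op 10: C2 write [C2 write: invalidate ['C0=M'] -> C2=M] -> [I,I,M,I] (invalidations this op: 1; running total: 7)
Op 11: C0 read [C0 read from I: others=['C2=M'] -> C0=S, others downsized to S] -> [S,I,S,I] (invalidations this op: 0; running total: 7)

Answer: 7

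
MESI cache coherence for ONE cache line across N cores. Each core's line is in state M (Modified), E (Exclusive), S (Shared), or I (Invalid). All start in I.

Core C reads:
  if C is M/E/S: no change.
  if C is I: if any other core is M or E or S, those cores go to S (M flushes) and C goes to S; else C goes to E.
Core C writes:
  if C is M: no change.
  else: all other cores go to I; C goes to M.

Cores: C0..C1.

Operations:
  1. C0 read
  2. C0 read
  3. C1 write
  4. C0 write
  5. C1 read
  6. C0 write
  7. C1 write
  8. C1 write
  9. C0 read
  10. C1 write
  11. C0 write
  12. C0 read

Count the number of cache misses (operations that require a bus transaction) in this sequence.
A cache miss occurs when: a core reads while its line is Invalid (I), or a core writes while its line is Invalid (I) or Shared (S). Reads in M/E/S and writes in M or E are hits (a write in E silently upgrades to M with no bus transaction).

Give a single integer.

Op 1: C0 read [C0 read from I: no other sharers -> C0=E (exclusive)] -> [E,I] [MISS #1: read from I]
Op 2: C0 read [C0 read: already in E, no change] -> [E,I] [hit: read from E]
Op 3: C1 write [C1 write: invalidate ['C0=E'] -> C1=M] -> [I,M] [MISS #2: write from I]
Op 4: C0 write [C0 write: invalidate ['C1=M'] -> C0=M] -> [M,I] [MISS #3: write from I]
Op 5: C1 read [C1 read from I: others=['C0=M'] -> C1=S, others downsized to S] -> [S,S] [MISS #4: read from I]
Op 6: C0 write [C0 write: invalidate ['C1=S'] -> C0=M] -> [M,I] [MISS #5: write from S]
Op 7: C1 write [C1 write: invalidate ['C0=M'] -> C1=M] -> [I,M] [MISS #6: write from I]
Op 8: C1 write [C1 write: already M (modified), no change] -> [I,M] [hit: write from M]
Op 9: C0 read [C0 read from I: others=['C1=M'] -> C0=S, others downsized to S] -> [S,S] [MISS #7: read from I]
Op 10: C1 write [C1 write: invalidate ['C0=S'] -> C1=M] -> [I,M] [MISS #8: write from S]
Op 11: C0 write [C0 write: invalidate ['C1=M'] -> C0=M] -> [M,I] [MISS #9: write from I]
Op 12: C0 read [C0 read: already in M, no change] -> [M,I] [hit: read from M]

Answer: 9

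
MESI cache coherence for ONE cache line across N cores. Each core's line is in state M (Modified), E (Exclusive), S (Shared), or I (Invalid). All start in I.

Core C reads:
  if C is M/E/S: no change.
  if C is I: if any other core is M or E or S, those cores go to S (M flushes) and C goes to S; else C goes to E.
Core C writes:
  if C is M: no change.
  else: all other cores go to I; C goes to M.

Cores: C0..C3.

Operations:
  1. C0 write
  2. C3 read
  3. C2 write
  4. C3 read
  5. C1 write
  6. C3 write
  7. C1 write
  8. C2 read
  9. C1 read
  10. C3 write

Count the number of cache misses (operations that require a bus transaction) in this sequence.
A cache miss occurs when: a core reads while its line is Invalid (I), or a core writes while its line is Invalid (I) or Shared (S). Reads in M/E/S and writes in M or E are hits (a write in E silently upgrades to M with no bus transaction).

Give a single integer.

Op 1: C0 write [C0 write: invalidate none -> C0=M] -> [M,I,I,I] [MISS #1: write from I]
Op 2: C3 read [C3 read from I: others=['C0=M'] -> C3=S, others downsized to S] -> [S,I,I,S] [MISS #2: read from I]
Op 3: C2 write [C2 write: invalidate ['C0=S', 'C3=S'] -> C2=M] -> [I,I,M,I] [MISS #3: write from I]
Op 4: C3 read [C3 read from I: others=['C2=M'] -> C3=S, others downsized to S] -> [I,I,S,S] [MISS #4: read from I]
Op 5: C1 write [C1 write: invalidate ['C2=S', 'C3=S'] -> C1=M] -> [I,M,I,I] [MISS #5: write from I]
Op 6: C3 write [C3 write: invalidate ['C1=M'] -> C3=M] -> [I,I,I,M] [MISS #6: write from I]
Op 7: C1 write [C1 write: invalidate ['C3=M'] -> C1=M] -> [I,M,I,I] [MISS #7: write from I]
Op 8: C2 read [C2 read from I: others=['C1=M'] -> C2=S, others downsized to S] -> [I,S,S,I] [MISS #8: read from I]
Op 9: C1 read [C1 read: already in S, no change] -> [I,S,S,I] [hit: read from S]
Op 10: C3 write [C3 write: invalidate ['C1=S', 'C2=S'] -> C3=M] -> [I,I,I,M] [MISS #9: write from I]

Answer: 9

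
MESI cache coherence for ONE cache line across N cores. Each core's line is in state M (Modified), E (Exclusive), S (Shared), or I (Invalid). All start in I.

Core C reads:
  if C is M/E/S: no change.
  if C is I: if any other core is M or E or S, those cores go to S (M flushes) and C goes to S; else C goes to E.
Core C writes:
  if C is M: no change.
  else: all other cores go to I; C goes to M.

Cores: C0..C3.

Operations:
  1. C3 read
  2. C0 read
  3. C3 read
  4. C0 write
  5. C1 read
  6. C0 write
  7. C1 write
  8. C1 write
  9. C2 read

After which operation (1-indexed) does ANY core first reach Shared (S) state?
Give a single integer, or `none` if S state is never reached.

Op 1: C3 read [C3 read from I: no other sharers -> C3=E (exclusive)] -> [I,I,I,E]
Op 2: C0 read [C0 read from I: others=['C3=E'] -> C0=S, others downsized to S] -> [S,I,I,S]
  -> First S state at op 2; remaining ops need not be traced.

Answer: 2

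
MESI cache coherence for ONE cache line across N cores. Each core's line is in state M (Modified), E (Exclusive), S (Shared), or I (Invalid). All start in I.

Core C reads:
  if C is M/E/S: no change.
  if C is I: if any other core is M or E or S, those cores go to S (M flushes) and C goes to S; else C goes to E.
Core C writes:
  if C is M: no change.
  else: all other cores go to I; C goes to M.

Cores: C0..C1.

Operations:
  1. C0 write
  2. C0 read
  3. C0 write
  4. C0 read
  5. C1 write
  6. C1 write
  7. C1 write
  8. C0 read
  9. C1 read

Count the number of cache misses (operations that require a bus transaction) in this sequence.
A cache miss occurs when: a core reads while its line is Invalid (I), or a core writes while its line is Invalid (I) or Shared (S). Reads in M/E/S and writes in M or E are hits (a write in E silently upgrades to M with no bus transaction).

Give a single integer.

Answer: 3

Derivation:
Op 1: C0 write [C0 write: invalidate none -> C0=M] -> [M,I] [MISS #1: write from I]
Op 2: C0 read [C0 read: already in M, no change] -> [M,I] [hit: read from M]
Op 3: C0 write [C0 write: already M (modified), no change] -> [M,I] [hit: write from M]
Op 4: C0 read [C0 read: already in M, no change] -> [M,I] [hit: read from M]
Op 5: C1 write [C1 write: invalidate ['C0=M'] -> C1=M] -> [I,M] [MISS #2: write from I]
Op 6: C1 write [C1 write: already M (modified), no change] -> [I,M] [hit: write from M]
Op 7: C1 write [C1 write: already M (modified), no change] -> [I,M] [hit: write from M]
Op 8: C0 read [C0 read from I: others=['C1=M'] -> C0=S, others downsized to S] -> [S,S] [MISS #3: read from I]
Op 9: C1 read [C1 read: already in S, no change] -> [S,S] [hit: read from S]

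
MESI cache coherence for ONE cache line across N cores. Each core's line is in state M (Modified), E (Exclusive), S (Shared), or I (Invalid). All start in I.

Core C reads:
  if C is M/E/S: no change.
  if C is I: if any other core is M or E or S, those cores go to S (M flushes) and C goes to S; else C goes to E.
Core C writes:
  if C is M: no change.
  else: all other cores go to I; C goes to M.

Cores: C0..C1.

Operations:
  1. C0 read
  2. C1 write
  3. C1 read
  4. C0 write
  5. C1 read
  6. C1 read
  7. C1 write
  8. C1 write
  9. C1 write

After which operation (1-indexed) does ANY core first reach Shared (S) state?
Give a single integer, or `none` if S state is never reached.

Answer: 5

Derivation:
Op 1: C0 read [C0 read from I: no other sharers -> C0=E (exclusive)] -> [E,I]
Op 2: C1 write [C1 write: invalidate ['C0=E'] -> C1=M] -> [I,M]
Op 3: C1 read [C1 read: already in M, no change] -> [I,M]
Op 4: C0 write [C0 write: invalidate ['C1=M'] -> C0=M] -> [M,I]
Op 5: C1 read [C1 read from I: others=['C0=M'] -> C1=S, others downsized to S] -> [S,S]
  -> First S state at op 5; remaining ops need not be traced.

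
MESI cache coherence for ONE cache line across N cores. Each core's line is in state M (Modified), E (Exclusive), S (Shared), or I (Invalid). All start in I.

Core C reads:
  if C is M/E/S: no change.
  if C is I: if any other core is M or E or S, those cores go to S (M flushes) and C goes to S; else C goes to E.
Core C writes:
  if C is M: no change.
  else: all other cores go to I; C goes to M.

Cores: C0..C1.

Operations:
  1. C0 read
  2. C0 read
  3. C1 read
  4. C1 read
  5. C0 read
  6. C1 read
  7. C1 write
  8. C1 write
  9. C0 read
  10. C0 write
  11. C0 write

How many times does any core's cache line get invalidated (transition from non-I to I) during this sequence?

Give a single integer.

Answer: 2

Derivation:
Op 1: C0 read [C0 read from I: no other sharers -> C0=E (exclusive)] -> [E,I] (invalidations this op: 0; running total: 0)
Op 2: C0 read [C0 read: already in E, no change] -> [E,I] (invalidations this op: 0; running total: 0)
Op 3: C1 read [C1 read from I: others=['C0=E'] -> C1=S, others downsized to S] -> [S,S] (invalidations this op: 0; running total: 0)
Op 4: C1 read [C1 read: already in S, no change] -> [S,S] (invalidations this op: 0; running total: 0)
Op 5: C0 read [C0 read: already in S, no change] -> [S,S] (invalidations this op: 0; running total: 0)
Op 6: C1 read [C1 read: already in S, no change] -> [S,S] (invalidations this op: 0; running total: 0)
Op 7: C1 write [C1 write: invalidate ['C0=S'] -> C1=M] -> [I,M] (invalidations this op: 1; running total: 1)
Op 8: C1 write [C1 write: already M (modified), no change] -> [I,M] (invalidations this op: 0; running total: 1)
Op 9: C0 read [C0 read from I: others=['C1=M'] -> C0=S, others downsized to S] -> [S,S] (invalidations this op: 0; running total: 1)
Op 10: C0 write [C0 write: invalidate ['C1=S'] -> C0=M] -> [M,I] (invalidations this op: 1; running total: 2)
Op 11: C0 write [C0 write: already M (modified), no change] -> [M,I] (invalidations this op: 0; running total: 2)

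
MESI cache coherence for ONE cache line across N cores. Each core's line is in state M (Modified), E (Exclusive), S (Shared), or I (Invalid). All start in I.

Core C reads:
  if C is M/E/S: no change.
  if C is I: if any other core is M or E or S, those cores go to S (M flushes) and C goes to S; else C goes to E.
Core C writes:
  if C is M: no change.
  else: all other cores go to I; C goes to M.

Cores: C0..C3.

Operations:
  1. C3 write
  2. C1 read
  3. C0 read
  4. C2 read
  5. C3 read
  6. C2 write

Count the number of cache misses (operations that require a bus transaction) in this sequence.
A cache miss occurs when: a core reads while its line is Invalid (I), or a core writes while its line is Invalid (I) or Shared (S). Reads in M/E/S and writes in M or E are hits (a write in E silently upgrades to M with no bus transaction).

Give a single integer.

Op 1: C3 write [C3 write: invalidate none -> C3=M] -> [I,I,I,M] [MISS #1: write from I]
Op 2: C1 read [C1 read from I: others=['C3=M'] -> C1=S, others downsized to S] -> [I,S,I,S] [MISS #2: read from I]
Op 3: C0 read [C0 read from I: others=['C1=S', 'C3=S'] -> C0=S, others downsized to S] -> [S,S,I,S] [MISS #3: read from I]
Op 4: C2 read [C2 read from I: others=['C0=S', 'C1=S', 'C3=S'] -> C2=S, others downsized to S] -> [S,S,S,S] [MISS #4: read from I]
Op 5: C3 read [C3 read: already in S, no change] -> [S,S,S,S] [hit: read from S]
Op 6: C2 write [C2 write: invalidate ['C0=S', 'C1=S', 'C3=S'] -> C2=M] -> [I,I,M,I] [MISS #5: write from S]

Answer: 5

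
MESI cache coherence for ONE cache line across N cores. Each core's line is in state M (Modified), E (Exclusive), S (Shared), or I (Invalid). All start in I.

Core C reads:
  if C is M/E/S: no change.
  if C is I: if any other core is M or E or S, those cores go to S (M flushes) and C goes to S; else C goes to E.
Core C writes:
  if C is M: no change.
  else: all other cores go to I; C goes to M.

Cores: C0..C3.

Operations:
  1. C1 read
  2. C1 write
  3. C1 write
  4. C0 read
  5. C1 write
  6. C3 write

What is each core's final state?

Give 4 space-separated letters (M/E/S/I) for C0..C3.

Answer: I I I M

Derivation:
Op 1: C1 read [C1 read from I: no other sharers -> C1=E (exclusive)] -> [I,E,I,I]
Op 2: C1 write [C1 write: invalidate none -> C1=M] -> [I,M,I,I]
Op 3: C1 write [C1 write: already M (modified), no change] -> [I,M,I,I]
Op 4: C0 read [C0 read from I: others=['C1=M'] -> C0=S, others downsized to S] -> [S,S,I,I]
Op 5: C1 write [C1 write: invalidate ['C0=S'] -> C1=M] -> [I,M,I,I]
Op 6: C3 write [C3 write: invalidate ['C1=M'] -> C3=M] -> [I,I,I,M]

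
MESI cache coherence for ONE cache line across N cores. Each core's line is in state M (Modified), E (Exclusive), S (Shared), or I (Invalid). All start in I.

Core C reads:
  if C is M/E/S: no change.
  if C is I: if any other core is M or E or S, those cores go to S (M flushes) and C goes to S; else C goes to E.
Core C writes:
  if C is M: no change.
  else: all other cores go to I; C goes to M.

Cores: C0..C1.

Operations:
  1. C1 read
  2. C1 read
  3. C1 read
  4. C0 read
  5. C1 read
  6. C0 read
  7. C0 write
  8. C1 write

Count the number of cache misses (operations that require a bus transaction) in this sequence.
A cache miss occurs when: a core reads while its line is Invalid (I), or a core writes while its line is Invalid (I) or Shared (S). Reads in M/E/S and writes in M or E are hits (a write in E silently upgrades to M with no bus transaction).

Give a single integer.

Answer: 4

Derivation:
Op 1: C1 read [C1 read from I: no other sharers -> C1=E (exclusive)] -> [I,E] [MISS #1: read from I]
Op 2: C1 read [C1 read: already in E, no change] -> [I,E] [hit: read from E]
Op 3: C1 read [C1 read: already in E, no change] -> [I,E] [hit: read from E]
Op 4: C0 read [C0 read from I: others=['C1=E'] -> C0=S, others downsized to S] -> [S,S] [MISS #2: read from I]
Op 5: C1 read [C1 read: already in S, no change] -> [S,S] [hit: read from S]
Op 6: C0 read [C0 read: already in S, no change] -> [S,S] [hit: read from S]
Op 7: C0 write [C0 write: invalidate ['C1=S'] -> C0=M] -> [M,I] [MISS #3: write from S]
Op 8: C1 write [C1 write: invalidate ['C0=M'] -> C1=M] -> [I,M] [MISS #4: write from I]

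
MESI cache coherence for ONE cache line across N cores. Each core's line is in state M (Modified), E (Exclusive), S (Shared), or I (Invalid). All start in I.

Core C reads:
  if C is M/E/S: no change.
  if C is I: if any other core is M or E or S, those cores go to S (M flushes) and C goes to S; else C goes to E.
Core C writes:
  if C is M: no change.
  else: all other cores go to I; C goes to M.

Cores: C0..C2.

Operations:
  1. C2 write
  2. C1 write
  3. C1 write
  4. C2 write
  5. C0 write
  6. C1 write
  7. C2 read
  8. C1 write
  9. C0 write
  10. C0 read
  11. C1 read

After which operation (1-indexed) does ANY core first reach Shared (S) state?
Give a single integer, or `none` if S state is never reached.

Answer: 7

Derivation:
Op 1: C2 write [C2 write: invalidate none -> C2=M] -> [I,I,M]
Op 2: C1 write [C1 write: invalidate ['C2=M'] -> C1=M] -> [I,M,I]
Op 3: C1 write [C1 write: already M (modified), no change] -> [I,M,I]
Op 4: C2 write [C2 write: invalidate ['C1=M'] -> C2=M] -> [I,I,M]
Op 5: C0 write [C0 write: invalidate ['C2=M'] -> C0=M] -> [M,I,I]
Op 6: C1 write [C1 write: invalidate ['C0=M'] -> C1=M] -> [I,M,I]
Op 7: C2 read [C2 read from I: others=['C1=M'] -> C2=S, others downsized to S] -> [I,S,S]
  -> First S state at op 7; remaining ops need not be traced.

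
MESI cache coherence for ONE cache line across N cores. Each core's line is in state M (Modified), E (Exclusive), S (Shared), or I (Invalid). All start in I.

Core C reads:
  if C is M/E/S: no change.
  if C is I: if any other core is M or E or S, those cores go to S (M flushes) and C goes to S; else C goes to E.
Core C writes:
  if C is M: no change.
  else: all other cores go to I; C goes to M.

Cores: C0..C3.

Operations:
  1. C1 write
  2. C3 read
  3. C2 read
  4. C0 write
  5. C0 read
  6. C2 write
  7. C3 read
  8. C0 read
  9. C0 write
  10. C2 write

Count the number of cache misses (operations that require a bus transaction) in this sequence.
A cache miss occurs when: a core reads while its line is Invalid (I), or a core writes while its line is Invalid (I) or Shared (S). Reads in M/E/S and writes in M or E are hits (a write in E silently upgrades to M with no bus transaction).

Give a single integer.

Answer: 9

Derivation:
Op 1: C1 write [C1 write: invalidate none -> C1=M] -> [I,M,I,I] [MISS #1: write from I]
Op 2: C3 read [C3 read from I: others=['C1=M'] -> C3=S, others downsized to S] -> [I,S,I,S] [MISS #2: read from I]
Op 3: C2 read [C2 read from I: others=['C1=S', 'C3=S'] -> C2=S, others downsized to S] -> [I,S,S,S] [MISS #3: read from I]
Op 4: C0 write [C0 write: invalidate ['C1=S', 'C2=S', 'C3=S'] -> C0=M] -> [M,I,I,I] [MISS #4: write from I]
Op 5: C0 read [C0 read: already in M, no change] -> [M,I,I,I] [hit: read from M]
Op 6: C2 write [C2 write: invalidate ['C0=M'] -> C2=M] -> [I,I,M,I] [MISS #5: write from I]
Op 7: C3 read [C3 read from I: others=['C2=M'] -> C3=S, others downsized to S] -> [I,I,S,S] [MISS #6: read from I]
Op 8: C0 read [C0 read from I: others=['C2=S', 'C3=S'] -> C0=S, others downsized to S] -> [S,I,S,S] [MISS #7: read from I]
Op 9: C0 write [C0 write: invalidate ['C2=S', 'C3=S'] -> C0=M] -> [M,I,I,I] [MISS #8: write from S]
Op 10: C2 write [C2 write: invalidate ['C0=M'] -> C2=M] -> [I,I,M,I] [MISS #9: write from I]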